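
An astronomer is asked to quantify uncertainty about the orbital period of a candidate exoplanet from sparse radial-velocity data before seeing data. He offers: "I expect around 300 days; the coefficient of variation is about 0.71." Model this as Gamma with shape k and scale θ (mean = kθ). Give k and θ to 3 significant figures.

k ≈ 1.98, θ ≈ 151

For Gamma(k, scale θ): mean = kθ, variance = kθ², so CV = 1/√k.
CV = 0.71, hence k = 1/CV² = 1.98.
Then θ = mean/k = 300/1.98 = 151.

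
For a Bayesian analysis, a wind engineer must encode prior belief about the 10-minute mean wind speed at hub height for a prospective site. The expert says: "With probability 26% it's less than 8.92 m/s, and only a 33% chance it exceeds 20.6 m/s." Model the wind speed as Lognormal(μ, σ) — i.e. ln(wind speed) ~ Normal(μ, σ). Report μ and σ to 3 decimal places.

μ ≈ 2.685, σ ≈ 0.773

If T ~ Lognormal(μ,σ) then ln T ~ Normal(μ,σ), so the p-quantile of ln T is μ + z_p·σ.
ln(8.92) = 2.188 and ln(20.6) = 3.025; z_{0.26} = -0.6433, z_{0.67} = 0.4399.
σ = (3.025 − 2.188)/(0.4399 − (-0.6433)) = 0.773.
μ = 2.188 − (-0.6433)·0.773 = 2.685.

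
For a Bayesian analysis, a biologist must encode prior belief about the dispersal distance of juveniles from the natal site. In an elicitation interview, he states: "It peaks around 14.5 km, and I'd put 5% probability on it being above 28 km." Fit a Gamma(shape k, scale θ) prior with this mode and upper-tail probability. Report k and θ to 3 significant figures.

Gamma(k,θ) with k>1 has mode (k−1)θ, so θ = 14.5/(k−1).
Need P(X < 28) = 0.95 with θ tied to k this way. Start at k = 2, θ = 14.5: P(X<28) ≈ 0.575.
Too low — raise k to concentrate. Iterating converges to k ≈ 7.41.
Then θ = 14.5/(7.41−1) ≈ 2.26.

k ≈ 7.41, θ ≈ 2.26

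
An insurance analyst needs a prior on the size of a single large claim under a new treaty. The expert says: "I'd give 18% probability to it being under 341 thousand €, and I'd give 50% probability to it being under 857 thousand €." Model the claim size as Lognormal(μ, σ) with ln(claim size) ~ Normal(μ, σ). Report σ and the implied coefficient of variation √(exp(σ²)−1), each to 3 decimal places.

If T ~ Lognormal(μ,σ) then ln T ~ Normal(μ,σ), so the p-quantile of ln T is μ + z_p·σ.
ln(341) = 5.832 and ln(857) = 6.753; z_{0.18} = -0.9154, z_{0.5} = 0.
σ = (6.753 − 5.832)/(0 − (-0.9154)) = 1.007.
μ = 5.832 − (-0.9154)·1.007 = 6.753.
CV = √(exp(σ²)−1) = √(exp(1.0136)−1) = 1.325.

σ ≈ 1.007, CV ≈ 1.325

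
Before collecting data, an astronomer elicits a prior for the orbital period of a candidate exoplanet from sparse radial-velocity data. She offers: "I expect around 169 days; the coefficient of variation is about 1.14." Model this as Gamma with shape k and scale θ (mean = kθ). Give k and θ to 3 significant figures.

For Gamma(k, scale θ): mean = kθ, variance = kθ², so CV = 1/√k.
CV = 1.14, hence k = 1/CV² = 0.769.
Then θ = mean/k = 169/0.769 = 220.

k ≈ 0.769, θ ≈ 220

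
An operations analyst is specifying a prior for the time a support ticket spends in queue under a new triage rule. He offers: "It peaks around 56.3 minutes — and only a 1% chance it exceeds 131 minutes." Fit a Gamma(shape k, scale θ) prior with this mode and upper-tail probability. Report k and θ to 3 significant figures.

Gamma(k,θ) with k>1 has mode (k−1)θ, so θ = 56.3/(k−1).
Need P(X < 131) = 0.99 with θ tied to k this way. Start at k = 2, θ = 56.3: P(X<131) ≈ 0.675.
Too low — raise k to concentrate. Iterating converges to k ≈ 7.68.
Then θ = 56.3/(7.68−1) ≈ 8.42.

k ≈ 7.68, θ ≈ 8.42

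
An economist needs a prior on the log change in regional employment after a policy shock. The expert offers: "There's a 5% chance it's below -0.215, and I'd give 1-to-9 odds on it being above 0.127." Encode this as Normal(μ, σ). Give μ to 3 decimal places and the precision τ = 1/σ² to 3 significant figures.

μ = -0.023, τ = 73.2

The p-quantile of Normal(μ,σ) is μ + z_p·σ, with z_{0.05} = -1.645 and z_{0.9} = 1.282.
Eliminate σ: μ = (z₂·x₁ − z₁·x₂)/(z₂ − z₁) = (1.282·-0.215 − (-1.645)·0.127)/2.926 = -0.023.
Then σ = (x₂ − x₁)/(z₂ − z₁) = (0.127 − -0.215)/2.926 = 0.117.
Precision τ = 1/σ² = 1/0.1169² = 73.2.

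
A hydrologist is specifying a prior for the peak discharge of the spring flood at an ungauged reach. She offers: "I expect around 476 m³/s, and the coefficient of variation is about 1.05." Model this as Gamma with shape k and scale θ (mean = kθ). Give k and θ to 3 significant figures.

k ≈ 0.907, θ ≈ 525

For Gamma(k, scale θ): mean = kθ, variance = kθ², so CV = 1/√k.
CV = 1.05, hence k = 1/CV² = 0.907.
Then θ = mean/k = 476/0.907 = 525.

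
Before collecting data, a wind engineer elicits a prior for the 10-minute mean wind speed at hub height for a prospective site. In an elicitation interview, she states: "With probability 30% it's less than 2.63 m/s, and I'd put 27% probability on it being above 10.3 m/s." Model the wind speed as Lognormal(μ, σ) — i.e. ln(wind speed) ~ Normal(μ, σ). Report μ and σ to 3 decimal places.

If T ~ Lognormal(μ,σ) then ln T ~ Normal(μ,σ), so the p-quantile of ln T is μ + z_p·σ.
ln(2.63) = 0.967 and ln(10.3) = 2.332; z_{0.3} = -0.5244, z_{0.73} = 0.6128.
σ = (2.332 − 0.967)/(0.6128 − (-0.5244)) = 1.200.
μ = 0.967 − (-0.5244)·1.200 = 1.596.

μ ≈ 1.596, σ ≈ 1.200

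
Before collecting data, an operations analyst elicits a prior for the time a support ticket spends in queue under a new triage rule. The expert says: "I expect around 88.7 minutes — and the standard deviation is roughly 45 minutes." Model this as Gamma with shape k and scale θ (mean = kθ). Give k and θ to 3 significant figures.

For Gamma(k, scale θ): mean = kθ, variance = kθ², so CV = 1/√k.
CV = SD/mean = 45/88.7 = 0.5073, hence k = 1/CV² = 3.89.
Then θ = mean/k = 88.7/3.89 = 22.8.

k ≈ 3.89, θ ≈ 22.8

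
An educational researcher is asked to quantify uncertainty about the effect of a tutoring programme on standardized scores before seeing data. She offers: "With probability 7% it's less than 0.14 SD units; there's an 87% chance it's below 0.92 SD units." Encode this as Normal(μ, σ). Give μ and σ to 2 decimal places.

For Normal(μ,σ), the p-quantile is μ + z_p·σ. Here z_{0.07} = -1.476, z_{0.87} = 1.126.
So 0.14 = μ − 1.476σ and 0.92 = μ + 1.126σ.
Subtracting: σ = (0.92 − 0.14)/(1.126 − (-1.476)) = 0.30.
Then μ = 0.14 − (-1.476)·0.30 = 0.58.

μ = 0.58, σ = 0.30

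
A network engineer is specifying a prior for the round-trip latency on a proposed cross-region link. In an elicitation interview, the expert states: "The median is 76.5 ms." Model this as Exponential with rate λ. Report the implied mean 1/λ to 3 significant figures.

mean ≈ 110 ms

Exponential median = ln 2 / λ, so λ = ln 2 / 76.5 = 0.00906.
Mean = 1/λ = 110 ms.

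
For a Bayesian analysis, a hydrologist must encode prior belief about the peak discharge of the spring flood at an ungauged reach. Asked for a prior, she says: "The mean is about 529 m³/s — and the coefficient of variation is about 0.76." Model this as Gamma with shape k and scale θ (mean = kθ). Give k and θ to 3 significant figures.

For Gamma(k, scale θ): mean = kθ, variance = kθ², so CV = 1/√k.
CV = 0.76, hence k = 1/CV² = 1.73.
Then θ = mean/k = 529/1.73 = 306.

k ≈ 1.73, θ ≈ 306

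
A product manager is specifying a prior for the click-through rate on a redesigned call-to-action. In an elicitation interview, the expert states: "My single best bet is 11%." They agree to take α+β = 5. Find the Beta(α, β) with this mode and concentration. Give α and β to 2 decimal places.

α = 1.33, β = 3.67

For α,β > 1 the Beta mode is (α−1)/(α+β−2). With α+β = 5, the mode is (α−1)/3.
Set (α−1)/3 = 0.11 → α = 1 + 0.11·3 = 1.33.
β = 5 − α = 3.67.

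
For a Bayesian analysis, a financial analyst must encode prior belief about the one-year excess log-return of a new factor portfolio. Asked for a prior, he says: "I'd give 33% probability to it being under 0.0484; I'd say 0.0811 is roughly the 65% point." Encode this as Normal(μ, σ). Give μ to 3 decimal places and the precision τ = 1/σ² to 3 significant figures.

The p-quantile of Normal(μ,σ) is μ + z_p·σ, with z_{0.33} = -0.4399 and z_{0.65} = 0.3853.
Eliminate σ: μ = (z₂·x₁ − z₁·x₂)/(z₂ − z₁) = (0.3853·0.0484 − (-0.4399)·0.0811)/0.8252 = 0.066.
Then σ = (x₂ − x₁)/(z₂ − z₁) = (0.0811 − 0.0484)/0.8252 = 0.040.
Precision τ = 1/σ² = 1/0.03963² = 637.

μ = 0.066, τ = 637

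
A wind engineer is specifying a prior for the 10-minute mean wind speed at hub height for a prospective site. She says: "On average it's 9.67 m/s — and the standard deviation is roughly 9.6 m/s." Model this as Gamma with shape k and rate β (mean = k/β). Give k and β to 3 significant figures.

k ≈ 1.01, β ≈ 0.105

For Gamma(k, rate β): mean = k/β, variance = k/β², so CV = 1/√k.
CV = SD/mean = 9.6/9.67 = 0.9928, hence k = 1/CV² = 1.01.
Then β = k/mean = 1.01/9.67 = 0.105.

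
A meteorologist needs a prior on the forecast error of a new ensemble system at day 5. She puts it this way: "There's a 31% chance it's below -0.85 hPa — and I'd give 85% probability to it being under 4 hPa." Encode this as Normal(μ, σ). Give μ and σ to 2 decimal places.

For Normal(μ,σ), the p-quantile is μ + z_p·σ. Here z_{0.31} = -0.4959, z_{0.85} = 1.036.
So -0.85 = μ − 0.4959σ and 4 = μ + 1.036σ.
Subtracting: σ = (4 − -0.85)/(1.036 − (-0.4959)) = 3.17.
Then μ = -0.85 − (-0.4959)·3.17 = 0.72.

μ = 0.72, σ = 3.17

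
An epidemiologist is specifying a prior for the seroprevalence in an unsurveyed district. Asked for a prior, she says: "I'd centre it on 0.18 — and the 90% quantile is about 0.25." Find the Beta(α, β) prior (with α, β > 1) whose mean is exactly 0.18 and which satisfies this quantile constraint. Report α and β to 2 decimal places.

With mean 0.18 fixed, write α = 0.18s, β = 0.82s where s = α+β.
Need P(θ < 0.25) = 0.9 under Beta(0.18s, 0.82s). Normal approximation: (q−m)/√(m(1−m)/s) ≈ z_{0.9} = 1.28, so s ≈ 0.18·0.82·(1.28)²/(0.25−0.18)² = 49.5.
At s = 49.5: P(θ<0.25) ≈ 0.894. Adjusting to match 0.9 gives s ≈ 52.33.
So α = 0.18·52.33 ≈ 9.42, β = 0.82·52.33 ≈ 42.91.

α ≈ 9.42, β ≈ 42.91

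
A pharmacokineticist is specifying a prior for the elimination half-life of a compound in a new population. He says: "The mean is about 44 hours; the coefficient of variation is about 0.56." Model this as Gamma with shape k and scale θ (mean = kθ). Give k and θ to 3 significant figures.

k ≈ 3.19, θ ≈ 13.8

For Gamma(k, scale θ): mean = kθ, variance = kθ², so CV = 1/√k.
CV = 0.56, hence k = 1/CV² = 3.19.
Then θ = mean/k = 44/3.19 = 13.8.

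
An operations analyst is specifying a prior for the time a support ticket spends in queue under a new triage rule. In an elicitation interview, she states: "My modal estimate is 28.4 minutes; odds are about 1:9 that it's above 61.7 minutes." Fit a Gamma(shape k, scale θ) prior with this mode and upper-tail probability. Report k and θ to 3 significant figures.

k ≈ 4.19, θ ≈ 8.89

Gamma(k,θ) with k>1 has mode (k−1)θ, so θ = 28.4/(k−1).
Need P(X < 61.7) = 0.9 with θ tied to k this way. Start at k = 2, θ = 28.4: P(X<61.7) ≈ 0.639.
Too low — raise k to concentrate. Iterating converges to k ≈ 4.19.
Then θ = 28.4/(4.19−1) ≈ 8.89.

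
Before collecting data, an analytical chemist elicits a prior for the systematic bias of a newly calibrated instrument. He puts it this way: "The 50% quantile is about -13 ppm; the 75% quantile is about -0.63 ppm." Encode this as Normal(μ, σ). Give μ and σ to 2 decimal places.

For Normal(μ,σ), the p-quantile is μ + z_p·σ. Here z_{0.5} = 0, z_{0.75} = 0.6745.
So -13 = μ + 0σ and -0.63 = μ + 0.6745σ.
Subtracting: σ = (-0.63 − -13)/(0.6745 − (0)) = 18.34.
Then μ = -13 − (0)·18.34 = -13.00.

μ = -13.00, σ = 18.34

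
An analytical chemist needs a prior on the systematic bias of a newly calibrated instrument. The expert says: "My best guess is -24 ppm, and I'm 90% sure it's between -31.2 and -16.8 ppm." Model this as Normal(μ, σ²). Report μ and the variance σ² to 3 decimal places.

μ = -24.000, σ² = 19.161

A symmetric 90% interval runs μ ± z·σ with z = 1.645.
Half-width = 7.2, so σ = 7.2/1.645 = 4.3773 and σ² = 19.161.
μ is the stated best guess, -24.000.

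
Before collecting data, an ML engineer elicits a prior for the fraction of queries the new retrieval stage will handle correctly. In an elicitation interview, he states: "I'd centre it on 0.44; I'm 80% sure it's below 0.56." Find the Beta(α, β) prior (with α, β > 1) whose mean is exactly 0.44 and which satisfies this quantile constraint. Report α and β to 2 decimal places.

With mean 0.44 fixed, write α = 0.44s, β = 0.56s where s = α+β.
Need P(θ < 0.56) = 0.8 under Beta(0.44s, 0.56s). Normal approximation: (q−m)/√(m(1−m)/s) ≈ z_{0.8} = 0.842, so s ≈ 0.44·0.56·(0.842)²/(0.56−0.44)² = 12.1.
At s = 12.1: P(θ<0.56) ≈ 0.801. Adjusting to match 0.8 gives s ≈ 12.06.
So α = 0.44·12.06 ≈ 5.31, β = 0.56·12.06 ≈ 6.75.

α ≈ 5.31, β ≈ 6.75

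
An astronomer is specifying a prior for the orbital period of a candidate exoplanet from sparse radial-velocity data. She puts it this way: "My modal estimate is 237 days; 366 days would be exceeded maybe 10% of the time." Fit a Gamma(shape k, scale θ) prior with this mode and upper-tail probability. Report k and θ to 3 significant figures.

k ≈ 10.9, θ ≈ 24

Gamma(k,θ) with k>1 has mode (k−1)θ, so θ = 237/(k−1).
Need P(X < 366) = 0.9 with θ tied to k this way. Start at k = 2, θ = 237: P(X<366) ≈ 0.457.
Too low — raise k to concentrate. Iterating converges to k ≈ 10.9.
Then θ = 237/(10.9−1) ≈ 24.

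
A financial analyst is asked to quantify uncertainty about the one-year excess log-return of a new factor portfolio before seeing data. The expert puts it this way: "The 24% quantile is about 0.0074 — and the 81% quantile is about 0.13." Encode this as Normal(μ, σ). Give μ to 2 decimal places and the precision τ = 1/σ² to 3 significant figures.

μ = 0.06, τ = 167

For Normal(μ,σ), the p-quantile is μ + z_p·σ. Here z_{0.24} = -0.7063, z_{0.81} = 0.8779.
So 0.0074 = μ − 0.7063σ and 0.13 = μ + 0.8779σ.
Subtracting: σ = (0.13 − 0.0074)/(0.8779 − (-0.7063)) = 0.08.
Then μ = 0.0074 − (-0.7063)·0.08 = 0.06.
Precision τ = 1/σ² = 1/0.07739² = 167.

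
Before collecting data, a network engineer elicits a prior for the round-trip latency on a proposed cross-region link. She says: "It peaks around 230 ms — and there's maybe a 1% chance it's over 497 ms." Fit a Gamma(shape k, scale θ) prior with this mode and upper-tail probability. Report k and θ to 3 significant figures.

k ≈ 9.15, θ ≈ 28.2

Gamma(k,θ) with k>1 has mode (k−1)θ, so θ = 230/(k−1).
Need P(X < 497) = 0.99 with θ tied to k this way. Start at k = 2, θ = 230: P(X<497) ≈ 0.636.
Too low — raise k to concentrate. Iterating converges to k ≈ 9.15.
Then θ = 230/(9.15−1) ≈ 28.2.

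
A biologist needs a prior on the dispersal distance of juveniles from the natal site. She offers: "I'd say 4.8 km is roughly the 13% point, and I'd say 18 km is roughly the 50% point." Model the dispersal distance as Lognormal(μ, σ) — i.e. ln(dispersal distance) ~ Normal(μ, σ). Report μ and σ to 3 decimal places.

μ ≈ 2.890, σ ≈ 1.173

If T ~ Lognormal(μ,σ) then ln T ~ Normal(μ,σ), so the p-quantile of ln T is μ + z_p·σ.
ln(4.8) = 1.569 and ln(18) = 2.89; z_{0.13} = -1.126, z_{0.5} = 0.
σ = (2.89 − 1.569)/(0 − (-1.126)) = 1.173.
μ = 1.569 − (-1.126)·1.173 = 2.890.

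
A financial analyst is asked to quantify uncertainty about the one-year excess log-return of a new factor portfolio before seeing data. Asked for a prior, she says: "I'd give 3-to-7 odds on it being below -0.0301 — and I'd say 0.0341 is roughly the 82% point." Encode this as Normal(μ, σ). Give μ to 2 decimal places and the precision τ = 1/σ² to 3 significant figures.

The p-quantile of Normal(μ,σ) is μ + z_p·σ, with z_{0.3} = -0.5244 and z_{0.82} = 0.9154.
Eliminate σ: μ = (z₂·x₁ − z₁·x₂)/(z₂ − z₁) = (0.9154·-0.0301 − (-0.5244)·0.0341)/1.44 = -0.01.
Then σ = (x₂ − x₁)/(z₂ − z₁) = (0.0341 − -0.0301)/1.44 = 0.04.
Precision τ = 1/σ² = 1/0.04459² = 503.

μ = -0.01, τ = 503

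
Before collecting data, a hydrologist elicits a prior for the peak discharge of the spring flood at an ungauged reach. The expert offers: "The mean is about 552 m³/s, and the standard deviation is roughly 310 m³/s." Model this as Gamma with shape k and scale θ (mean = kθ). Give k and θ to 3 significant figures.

For Gamma(k, scale θ): mean = kθ, variance = kθ², so CV = 1/√k.
CV = SD/mean = 310/552 = 0.5616, hence k = 1/CV² = 3.17.
Then θ = mean/k = 552/3.17 = 174.

k ≈ 3.17, θ ≈ 174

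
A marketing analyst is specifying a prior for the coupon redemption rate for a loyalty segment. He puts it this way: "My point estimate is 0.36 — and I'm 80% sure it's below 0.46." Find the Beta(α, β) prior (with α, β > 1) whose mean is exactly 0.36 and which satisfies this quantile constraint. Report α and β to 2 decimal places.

With mean 0.36 fixed, write α = 0.36s, β = 0.64s where s = α+β.
Need P(θ < 0.46) = 0.8 under Beta(0.36s, 0.64s). Normal approximation: (q−m)/√(m(1−m)/s) ≈ z_{0.8} = 0.842, so s ≈ 0.36·0.64·(0.842)²/(0.46−0.36)² = 16.3.
At s = 16.3: P(θ<0.46) ≈ 0.803. Adjusting to match 0.8 gives s ≈ 15.83.
So α = 0.36·15.83 ≈ 5.70, β = 0.64·15.83 ≈ 10.13.

α ≈ 5.70, β ≈ 10.13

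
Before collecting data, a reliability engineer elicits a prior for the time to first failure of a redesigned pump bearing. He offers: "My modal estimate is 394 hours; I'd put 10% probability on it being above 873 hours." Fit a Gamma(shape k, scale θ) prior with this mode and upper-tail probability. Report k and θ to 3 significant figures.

k ≈ 4.04, θ ≈ 130

Gamma(k,θ) with k>1 has mode (k−1)θ, so θ = 394/(k−1).
Need P(X < 873) = 0.9 with θ tied to k this way. Start at k = 2, θ = 394: P(X<873) ≈ 0.649.
Too low — raise k to concentrate. Iterating converges to k ≈ 4.04.
Then θ = 394/(4.04−1) ≈ 130.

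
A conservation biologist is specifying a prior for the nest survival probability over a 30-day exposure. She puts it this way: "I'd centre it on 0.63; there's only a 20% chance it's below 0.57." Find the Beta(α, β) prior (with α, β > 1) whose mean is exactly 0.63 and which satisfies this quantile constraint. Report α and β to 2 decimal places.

With mean 0.63 fixed, write α = 0.63s, β = 0.37s where s = α+β.
Need P(θ < 0.57) = 0.2 under Beta(0.63s, 0.37s). Normal approximation: (q−m)/√(m(1−m)/s) ≈ z_{0.2} = -0.842, so s ≈ 0.63·0.37·(-0.842)²/(0.57−0.63)² = 45.9.
At s = 45.9: P(θ<0.57) ≈ 0.198. Adjusting to match 0.2 gives s ≈ 45.08.
So α = 0.63·45.08 ≈ 28.40, β = 0.37·45.08 ≈ 16.68.

α ≈ 28.40, β ≈ 16.68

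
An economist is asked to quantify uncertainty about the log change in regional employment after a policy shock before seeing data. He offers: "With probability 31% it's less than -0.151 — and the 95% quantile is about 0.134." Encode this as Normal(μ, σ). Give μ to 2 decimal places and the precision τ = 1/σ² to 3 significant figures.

For Normal(μ,σ), the p-quantile is μ + z_p·σ. Here z_{0.31} = -0.4959, z_{0.95} = 1.645.
So -0.151 = μ − 0.4959σ and 0.134 = μ + 1.645σ.
Subtracting: σ = (0.134 − -0.151)/(1.645 − (-0.4959)) = 0.13.
Then μ = -0.151 − (-0.4959)·0.13 = -0.08.
Precision τ = 1/σ² = 1/0.1331² = 56.4.

μ = -0.08, τ = 56.4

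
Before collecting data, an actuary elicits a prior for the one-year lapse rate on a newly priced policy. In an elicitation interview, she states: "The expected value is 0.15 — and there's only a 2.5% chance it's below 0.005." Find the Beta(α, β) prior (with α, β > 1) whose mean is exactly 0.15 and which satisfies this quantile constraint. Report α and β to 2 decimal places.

With mean 0.15 fixed, write α = 0.15s, β = 0.85s where s = α+β.
Need P(θ < 0.005) = 0.025 under Beta(0.15s, 0.85s). Normal approximation: (q−m)/√(m(1−m)/s) ≈ z_{0.025} = -1.96, so s ≈ 0.15·0.85·(-1.96)²/(0.005−0.15)² = 23.3.
At s = 23.3: P(θ<0.005) ≈ 0.000. Adjusting to match 0.025 gives s ≈ 6.93.
So α = 0.15·6.93 ≈ 1.04, β = 0.85·6.93 ≈ 5.89.

α ≈ 1.04, β ≈ 5.89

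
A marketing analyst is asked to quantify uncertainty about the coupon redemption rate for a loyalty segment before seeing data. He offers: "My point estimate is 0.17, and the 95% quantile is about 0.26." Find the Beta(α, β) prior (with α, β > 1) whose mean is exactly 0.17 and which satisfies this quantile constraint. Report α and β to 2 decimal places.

α ≈ 9.15, β ≈ 44.67

With mean 0.17 fixed, write α = 0.17s, β = 0.83s where s = α+β.
Need P(θ < 0.26) = 0.95 under Beta(0.17s, 0.83s). Normal approximation: (q−m)/√(m(1−m)/s) ≈ z_{0.95} = 1.64, so s ≈ 0.17·0.83·(1.64)²/(0.26−0.17)² = 47.1.
At s = 47.1: P(θ<0.26) ≈ 0.939. Adjusting to match 0.95 gives s ≈ 53.82.
So α = 0.17·53.82 ≈ 9.15, β = 0.83·53.82 ≈ 44.67.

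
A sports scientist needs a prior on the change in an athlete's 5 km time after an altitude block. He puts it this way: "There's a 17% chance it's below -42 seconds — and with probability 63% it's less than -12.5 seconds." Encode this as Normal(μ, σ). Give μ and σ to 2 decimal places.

μ = -20.11, σ = 22.94

The p-quantile of Normal(μ,σ) is μ + z_p·σ, with z_{0.17} = -0.9542 and z_{0.63} = 0.3319.
Eliminate σ: μ = (z₂·x₁ − z₁·x₂)/(z₂ − z₁) = (0.3319·-42 − (-0.9542)·-12.5)/1.286 = -20.11.
Then σ = (x₂ − x₁)/(z₂ − z₁) = (-12.5 − -42)/1.286 = 22.94.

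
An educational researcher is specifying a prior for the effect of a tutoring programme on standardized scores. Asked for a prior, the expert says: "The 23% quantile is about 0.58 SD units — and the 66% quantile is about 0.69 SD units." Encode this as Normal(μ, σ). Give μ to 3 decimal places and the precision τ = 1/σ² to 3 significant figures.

μ = 0.651, τ = 110

The p-quantile of Normal(μ,σ) is μ + z_p·σ, with z_{0.23} = -0.7388 and z_{0.66} = 0.4125.
Eliminate σ: μ = (z₂·x₁ − z₁·x₂)/(z₂ − z₁) = (0.4125·0.58 − (-0.7388)·0.69)/1.151 = 0.651.
Then σ = (x₂ − x₁)/(z₂ − z₁) = (0.69 − 0.58)/1.151 = 0.096.
Precision τ = 1/σ² = 1/0.09554² = 110.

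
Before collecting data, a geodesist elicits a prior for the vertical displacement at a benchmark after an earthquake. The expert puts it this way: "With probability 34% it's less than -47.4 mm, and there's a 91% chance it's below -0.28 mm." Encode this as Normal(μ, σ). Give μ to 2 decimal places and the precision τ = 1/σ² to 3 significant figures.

The p-quantile of Normal(μ,σ) is μ + z_p·σ, with z_{0.34} = -0.4125 and z_{0.91} = 1.341.
Eliminate σ: μ = (z₂·x₁ − z₁·x₂)/(z₂ − z₁) = (1.341·-47.4 − (-0.4125)·-0.28)/1.753 = -36.31.
Then σ = (x₂ − x₁)/(z₂ − z₁) = (-0.28 − -47.4)/1.753 = 26.88.
Precision τ = 1/σ² = 1/26.88² = 0.00138.

μ = -36.31, τ = 0.00138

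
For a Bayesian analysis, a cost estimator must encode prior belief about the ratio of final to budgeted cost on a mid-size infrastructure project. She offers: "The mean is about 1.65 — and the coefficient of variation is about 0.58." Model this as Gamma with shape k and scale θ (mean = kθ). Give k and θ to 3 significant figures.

k ≈ 2.97, θ ≈ 0.555

For Gamma(k, scale θ): mean = kθ, variance = kθ², so CV = 1/√k.
CV = 0.58, hence k = 1/CV² = 2.97.
Then θ = mean/k = 1.65/2.97 = 0.555.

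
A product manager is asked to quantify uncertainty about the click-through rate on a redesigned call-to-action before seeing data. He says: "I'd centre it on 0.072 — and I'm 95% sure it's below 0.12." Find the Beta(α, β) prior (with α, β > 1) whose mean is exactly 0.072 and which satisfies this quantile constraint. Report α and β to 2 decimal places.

With mean 0.072 fixed, write α = 0.072s, β = 0.928s where s = α+β.
Need P(θ < 0.12) = 0.95 under Beta(0.072s, 0.928s). Normal approximation: (q−m)/√(m(1−m)/s) ≈ z_{0.95} = 1.64, so s ≈ 0.072·0.928·(1.64)²/(0.12−0.072)² = 78.5.
At s = 78.5: P(θ<0.12) ≈ 0.935. Adjusting to match 0.95 gives s ≈ 94.82.
So α = 0.072·94.82 ≈ 6.83, β = 0.928·94.82 ≈ 88.00.

α ≈ 6.83, β ≈ 88.00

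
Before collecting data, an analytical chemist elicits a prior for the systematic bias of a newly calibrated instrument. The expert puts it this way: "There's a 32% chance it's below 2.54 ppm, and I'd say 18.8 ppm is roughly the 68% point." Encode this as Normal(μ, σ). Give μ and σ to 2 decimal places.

μ = 10.67, σ = 17.38

For Normal(μ,σ), the p-quantile is μ + z_p·σ. Here z_{0.32} = -0.4677, z_{0.68} = 0.4677.
So 2.54 = μ − 0.4677σ and 18.8 = μ + 0.4677σ.
Subtracting: σ = (18.8 − 2.54)/(0.4677 − (-0.4677)) = 17.38.
Then μ = 2.54 − (-0.4677)·17.38 = 10.67.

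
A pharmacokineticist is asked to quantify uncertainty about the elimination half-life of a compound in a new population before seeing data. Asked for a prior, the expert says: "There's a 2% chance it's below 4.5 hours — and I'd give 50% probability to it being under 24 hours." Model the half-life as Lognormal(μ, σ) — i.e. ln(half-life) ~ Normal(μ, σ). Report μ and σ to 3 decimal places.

If T ~ Lognormal(μ,σ) then ln T ~ Normal(μ,σ), so the p-quantile of ln T is μ + z_p·σ.
ln(4.5) = 1.504 and ln(24) = 3.178; z_{0.02} = -2.054, z_{0.5} = 0.
σ = (3.178 − 1.504)/(0 − (-2.054)) = 0.815.
μ = 1.504 − (-2.054)·0.815 = 3.178.

μ ≈ 3.178, σ ≈ 0.815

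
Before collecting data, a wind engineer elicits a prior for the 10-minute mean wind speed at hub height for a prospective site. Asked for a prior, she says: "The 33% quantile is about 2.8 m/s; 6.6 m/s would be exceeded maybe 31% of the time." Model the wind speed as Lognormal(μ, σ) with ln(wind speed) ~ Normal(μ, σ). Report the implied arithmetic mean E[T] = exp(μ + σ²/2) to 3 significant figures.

E[T] ≈ 6.38 m/s

If T ~ Lognormal(μ,σ) then ln T ~ Normal(μ,σ), so the p-quantile of ln T is μ + z_p·σ.
ln(2.8) = 1.03 and ln(6.6) = 1.887; z_{0.33} = -0.4399, z_{0.69} = 0.4959.
σ = (1.887 − 1.03)/(0.4959 − (-0.4399)) = 0.916.
μ = 1.03 − (-0.4399)·0.916 = 1.433.
E[T] = exp(μ + σ²/2) = exp(1.433 + 0.4198) = 6.38 m/s.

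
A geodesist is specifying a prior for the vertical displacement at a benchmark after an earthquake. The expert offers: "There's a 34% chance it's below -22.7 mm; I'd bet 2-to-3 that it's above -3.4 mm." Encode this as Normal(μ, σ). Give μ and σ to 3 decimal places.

μ = -10.744, σ = 28.987

For Normal(μ,σ), the p-quantile is μ + z_p·σ. Here z_{0.34} = -0.4125, z_{0.6} = 0.2533.
So -22.7 = μ − 0.4125σ and -3.4 = μ + 0.2533σ.
Subtracting: σ = (-3.4 − -22.7)/(0.2533 − (-0.4125)) = 28.987.
Then μ = -22.7 − (-0.4125)·28.987 = -10.744.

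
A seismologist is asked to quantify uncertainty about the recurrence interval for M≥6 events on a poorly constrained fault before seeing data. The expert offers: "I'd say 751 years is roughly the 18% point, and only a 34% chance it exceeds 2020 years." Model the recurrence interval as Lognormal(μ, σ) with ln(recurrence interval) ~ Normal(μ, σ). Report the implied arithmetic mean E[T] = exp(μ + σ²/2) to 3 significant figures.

If T ~ Lognormal(μ,σ) then ln T ~ Normal(μ,σ), so the p-quantile of ln T is μ + z_p·σ.
ln(751) = 6.621 and ln(2020) = 7.611; z_{0.18} = -0.9154, z_{0.66} = 0.4125.
σ = (7.611 − 6.621)/(0.4125 − (-0.9154)) = 0.745.
μ = 6.621 − (-0.9154)·0.745 = 7.304.
E[T] = exp(μ + σ²/2) = exp(7.304 + 0.2776) = 1960 years.

E[T] ≈ 1960 years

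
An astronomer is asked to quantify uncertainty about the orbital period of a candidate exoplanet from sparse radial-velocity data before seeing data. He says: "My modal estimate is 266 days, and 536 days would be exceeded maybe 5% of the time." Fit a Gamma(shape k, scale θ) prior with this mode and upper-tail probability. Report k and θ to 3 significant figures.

k ≈ 6.64, θ ≈ 47.1

Gamma(k,θ) with k>1 has mode (k−1)θ, so θ = 266/(k−1).
Need P(X < 536) = 0.95 with θ tied to k this way. Start at k = 2, θ = 266: P(X<536) ≈ 0.598.
Too low — raise k to concentrate. Iterating converges to k ≈ 6.64.
Then θ = 266/(6.64−1) ≈ 47.1.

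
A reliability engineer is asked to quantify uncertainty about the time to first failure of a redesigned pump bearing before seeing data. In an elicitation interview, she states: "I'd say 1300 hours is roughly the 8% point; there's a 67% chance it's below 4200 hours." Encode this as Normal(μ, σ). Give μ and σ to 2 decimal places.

The p-quantile of Normal(μ,σ) is μ + z_p·σ, with z_{0.08} = -1.405 and z_{0.67} = 0.4399.
Eliminate σ: μ = (z₂·x₁ − z₁·x₂)/(z₂ − z₁) = (0.4399·1300 − (-1.405)·4200)/1.845 = 3508.53.
Then σ = (x₂ − x₁)/(z₂ − z₁) = (4200 − 1300)/1.845 = 1571.83.

μ = 3508.53, σ = 1571.83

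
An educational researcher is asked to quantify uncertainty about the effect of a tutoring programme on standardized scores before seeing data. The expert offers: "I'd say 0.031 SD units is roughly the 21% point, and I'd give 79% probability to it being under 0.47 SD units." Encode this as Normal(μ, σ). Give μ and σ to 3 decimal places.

μ = 0.250, σ = 0.272

For Normal(μ,σ), the p-quantile is μ + z_p·σ. Here z_{0.21} = -0.8064, z_{0.79} = 0.8064.
So 0.031 = μ − 0.8064σ and 0.47 = μ + 0.8064σ.
Subtracting: σ = (0.47 − 0.031)/(0.8064 − (-0.8064)) = 0.272.
Then μ = 0.031 − (-0.8064)·0.272 = 0.250.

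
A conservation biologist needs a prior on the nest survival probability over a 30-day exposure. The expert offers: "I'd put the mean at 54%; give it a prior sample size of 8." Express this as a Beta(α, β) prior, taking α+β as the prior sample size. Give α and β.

α = 4.32, β = 3.68

Under the effective-sample-size interpretation, Beta(α, β) has prior mean α/(α+β) and prior sample size α+β.
So α+β = 8 and α/(α+β) = 0.54, giving α = 0.54·8 = 4.32 and β = 8 − 4.32 = 3.68.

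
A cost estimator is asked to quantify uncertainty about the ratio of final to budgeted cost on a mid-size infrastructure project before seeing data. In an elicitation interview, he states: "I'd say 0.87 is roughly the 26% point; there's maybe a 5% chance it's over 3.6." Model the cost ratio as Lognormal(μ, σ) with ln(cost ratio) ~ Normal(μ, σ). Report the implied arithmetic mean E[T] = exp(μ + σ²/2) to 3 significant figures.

E[T] ≈ 1.57

If T ~ Lognormal(μ,σ) then ln T ~ Normal(μ,σ), so the p-quantile of ln T is μ + z_p·σ.
ln(0.87) = -0.1393 and ln(3.6) = 1.281; z_{0.26} = -0.6433, z_{0.95} = 1.645.
σ = (1.281 − -0.1393)/(1.645 − (-0.6433)) = 0.621.
μ = -0.1393 − (-0.6433)·0.621 = 0.260.
E[T] = exp(μ + σ²/2) = exp(0.260 + 0.1926) = 1.57.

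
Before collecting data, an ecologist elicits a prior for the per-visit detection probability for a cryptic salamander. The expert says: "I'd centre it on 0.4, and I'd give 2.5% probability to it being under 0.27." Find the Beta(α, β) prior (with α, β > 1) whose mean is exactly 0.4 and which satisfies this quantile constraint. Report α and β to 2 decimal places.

With mean 0.4 fixed, write α = 0.4s, β = 0.6s where s = α+β.
Need P(θ < 0.27) = 0.025 under Beta(0.4s, 0.6s). Normal approximation: (q−m)/√(m(1−m)/s) ≈ z_{0.025} = -1.96, so s ≈ 0.4·0.6·(-1.96)²/(0.27−0.4)² = 54.6.
At s = 54.6: P(θ<0.27) ≈ 0.020. Adjusting to match 0.025 gives s ≈ 50.03.
So α = 0.4·50.03 ≈ 20.01, β = 0.6·50.03 ≈ 30.02.

α ≈ 20.01, β ≈ 30.02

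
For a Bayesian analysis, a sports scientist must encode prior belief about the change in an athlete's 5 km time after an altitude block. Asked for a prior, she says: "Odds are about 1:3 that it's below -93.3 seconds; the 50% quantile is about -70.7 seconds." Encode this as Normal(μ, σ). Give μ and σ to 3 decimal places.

For Normal(μ,σ), the p-quantile is μ + z_p·σ. Here z_{0.25} = -0.6745, z_{0.5} = 0.
So -93.3 = μ − 0.6745σ and -70.7 = μ + 0σ.
Subtracting: σ = (-70.7 − -93.3)/(0 − (-0.6745)) = 33.507.
Then μ = -93.3 − (-0.6745)·33.507 = -70.700.

μ = -70.700, σ = 33.507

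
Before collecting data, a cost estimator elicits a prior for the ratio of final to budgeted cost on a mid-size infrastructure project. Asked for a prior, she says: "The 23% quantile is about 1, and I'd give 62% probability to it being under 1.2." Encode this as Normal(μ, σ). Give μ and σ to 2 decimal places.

For Normal(μ,σ), the p-quantile is μ + z_p·σ. Here z_{0.23} = -0.7388, z_{0.62} = 0.3055.
So 1 = μ − 0.7388σ and 1.2 = μ + 0.3055σ.
Subtracting: σ = (1.2 − 1)/(0.3055 − (-0.7388)) = 0.19.
Then μ = 1 − (-0.7388)·0.19 = 1.14.

μ = 1.14, σ = 0.19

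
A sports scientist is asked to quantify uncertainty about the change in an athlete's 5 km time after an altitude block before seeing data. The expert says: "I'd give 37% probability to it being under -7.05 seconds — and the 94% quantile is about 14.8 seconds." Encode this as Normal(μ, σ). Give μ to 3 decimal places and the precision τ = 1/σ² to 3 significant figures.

μ = -3.207, τ = 0.00746

For Normal(μ,σ), the p-quantile is μ + z_p·σ. Here z_{0.37} = -0.3319, z_{0.94} = 1.555.
So -7.05 = μ − 0.3319σ and 14.8 = μ + 1.555σ.
Subtracting: σ = (14.8 − -7.05)/(1.555 − (-0.3319)) = 11.582.
Then μ = -7.05 − (-0.3319)·11.582 = -3.207.
Precision τ = 1/σ² = 1/11.58² = 0.00746.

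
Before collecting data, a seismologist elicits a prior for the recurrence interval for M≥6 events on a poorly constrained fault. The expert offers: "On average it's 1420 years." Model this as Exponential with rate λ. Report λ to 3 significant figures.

Exponential mean = 1/λ, so λ = 1/1420.0 = 0.000704.

λ ≈ 0.000704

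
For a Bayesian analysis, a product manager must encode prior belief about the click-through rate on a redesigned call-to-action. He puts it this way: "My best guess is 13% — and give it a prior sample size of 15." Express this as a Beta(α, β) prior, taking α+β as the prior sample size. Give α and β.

α = 1.95, β = 13.05

Under the effective-sample-size interpretation, Beta(α, β) has prior mean α/(α+β) and prior sample size α+β.
So α+β = 15 and α/(α+β) = 0.13, giving α = 0.13·15 = 1.95 and β = 15 − 1.95 = 13.05.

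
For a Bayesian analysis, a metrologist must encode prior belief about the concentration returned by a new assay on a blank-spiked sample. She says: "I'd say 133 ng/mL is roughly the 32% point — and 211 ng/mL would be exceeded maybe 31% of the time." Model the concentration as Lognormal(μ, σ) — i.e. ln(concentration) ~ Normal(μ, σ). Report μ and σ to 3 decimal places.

μ ≈ 5.114, σ ≈ 0.479

If T ~ Lognormal(μ,σ) then ln T ~ Normal(μ,σ), so the p-quantile of ln T is μ + z_p·σ.
ln(133) = 4.89 and ln(211) = 5.352; z_{0.32} = -0.4677, z_{0.69} = 0.4959.
σ = (5.352 − 4.89)/(0.4959 − (-0.4677)) = 0.479.
μ = 4.89 − (-0.4677)·0.479 = 5.114.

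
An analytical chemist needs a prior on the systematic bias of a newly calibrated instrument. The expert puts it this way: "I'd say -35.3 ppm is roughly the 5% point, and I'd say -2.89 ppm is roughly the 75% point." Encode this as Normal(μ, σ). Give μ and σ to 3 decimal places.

μ = -12.315, σ = 13.974

For Normal(μ,σ), the p-quantile is μ + z_p·σ. Here z_{0.05} = -1.645, z_{0.75} = 0.6745.
So -35.3 = μ − 1.645σ and -2.89 = μ + 0.6745σ.
Subtracting: σ = (-2.89 − -35.3)/(0.6745 − (-1.645)) = 13.974.
Then μ = -35.3 − (-1.645)·13.974 = -12.315.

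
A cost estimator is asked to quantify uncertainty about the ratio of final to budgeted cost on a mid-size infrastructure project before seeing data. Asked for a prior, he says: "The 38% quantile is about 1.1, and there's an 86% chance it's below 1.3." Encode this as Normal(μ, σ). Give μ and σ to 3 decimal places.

μ = 1.144, σ = 0.144

The p-quantile of Normal(μ,σ) is μ + z_p·σ, with z_{0.38} = -0.3055 and z_{0.86} = 1.08.
Eliminate σ: μ = (z₂·x₁ − z₁·x₂)/(z₂ − z₁) = (1.08·1.1 − (-0.3055)·1.3)/1.386 = 1.144.
Then σ = (x₂ − x₁)/(z₂ − z₁) = (1.3 − 1.1)/1.386 = 0.144.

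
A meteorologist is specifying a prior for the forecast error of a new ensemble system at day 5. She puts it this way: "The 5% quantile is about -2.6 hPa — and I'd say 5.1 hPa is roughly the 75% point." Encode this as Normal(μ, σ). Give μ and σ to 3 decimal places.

μ = 2.861, σ = 3.320

The p-quantile of Normal(μ,σ) is μ + z_p·σ, with z_{0.05} = -1.645 and z_{0.75} = 0.6745.
Eliminate σ: μ = (z₂·x₁ − z₁·x₂)/(z₂ − z₁) = (0.6745·-2.6 − (-1.645)·5.1)/2.319 = 2.861.
Then σ = (x₂ − x₁)/(z₂ − z₁) = (5.1 − -2.6)/2.319 = 3.320.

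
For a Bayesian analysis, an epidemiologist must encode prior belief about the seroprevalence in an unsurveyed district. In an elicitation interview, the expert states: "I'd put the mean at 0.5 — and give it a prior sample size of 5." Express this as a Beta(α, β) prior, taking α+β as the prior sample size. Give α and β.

α = 2.5, β = 2.5

Under the effective-sample-size interpretation, Beta(α, β) has prior mean α/(α+β) and prior sample size α+β.
So α+β = 5 and α/(α+β) = 0.5, giving α = 0.5·5 = 2.5 and β = 5 − 2.5 = 2.5.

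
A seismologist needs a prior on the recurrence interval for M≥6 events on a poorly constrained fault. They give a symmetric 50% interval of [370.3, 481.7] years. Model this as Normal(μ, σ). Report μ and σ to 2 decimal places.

μ = 426.00, σ = 82.58

A symmetric 50% interval runs μ ± z·σ with z = 0.6745.
Half-width = 55.7, so σ = 55.7/0.6745 = 82.58.
μ is the interval midpoint, 426.00.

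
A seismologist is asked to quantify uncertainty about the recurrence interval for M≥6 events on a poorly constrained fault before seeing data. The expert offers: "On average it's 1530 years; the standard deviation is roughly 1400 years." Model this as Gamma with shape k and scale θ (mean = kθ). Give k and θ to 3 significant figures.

k ≈ 1.19, θ ≈ 1280

For Gamma(k, scale θ): mean = kθ, variance = kθ², so CV = 1/√k.
CV = SD/mean = 1400/1530 = 0.915, hence k = 1/CV² = 1.19.
Then θ = mean/k = 1530/1.19 = 1280.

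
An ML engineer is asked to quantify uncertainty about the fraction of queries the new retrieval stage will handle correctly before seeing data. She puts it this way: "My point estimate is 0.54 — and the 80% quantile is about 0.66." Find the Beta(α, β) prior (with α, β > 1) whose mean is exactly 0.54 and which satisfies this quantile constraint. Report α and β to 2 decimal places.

α ≈ 6.72, β ≈ 5.73

With mean 0.54 fixed, write α = 0.54s, β = 0.46s where s = α+β.
Need P(θ < 0.66) = 0.8 under Beta(0.54s, 0.46s). Normal approximation: (q−m)/√(m(1−m)/s) ≈ z_{0.8} = 0.842, so s ≈ 0.54·0.46·(0.842)²/(0.66−0.54)² = 12.2.
At s = 12.2: P(θ<0.66) ≈ 0.798. Adjusting to match 0.8 gives s ≈ 12.45.
So α = 0.54·12.45 ≈ 6.72, β = 0.46·12.45 ≈ 5.73.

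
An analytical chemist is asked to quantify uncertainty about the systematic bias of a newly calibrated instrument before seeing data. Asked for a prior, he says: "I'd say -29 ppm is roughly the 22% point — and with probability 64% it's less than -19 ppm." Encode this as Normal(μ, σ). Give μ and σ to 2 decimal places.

μ = -22.17, σ = 8.84

For Normal(μ,σ), the p-quantile is μ + z_p·σ. Here z_{0.22} = -0.7722, z_{0.64} = 0.3585.
So -29 = μ − 0.7722σ and -19 = μ + 0.3585σ.
Subtracting: σ = (-19 − -29)/(0.3585 − (-0.7722)) = 8.84.
Then μ = -29 − (-0.7722)·8.84 = -22.17.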